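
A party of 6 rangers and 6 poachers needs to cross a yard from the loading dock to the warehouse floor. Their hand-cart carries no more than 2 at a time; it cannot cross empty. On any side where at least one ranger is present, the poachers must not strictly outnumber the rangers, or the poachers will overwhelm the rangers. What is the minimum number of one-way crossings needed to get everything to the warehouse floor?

impossible

Following every safe sequence of crossings from the start, the most of the 12 that can be at the warehouse floor as the hand-cart arrives there on crossings 1, 3, 5, 7, 9 is 2, 3, 4, 5, 6 respectively; the best ever achieved is 6 of 12.
From crossing 11 on, no configuration arises that was not already reachable earlier: only 15 distinct safe configurations (who is on which side, and where the hand-cart is) can ever be reached, none of them has everyone across, and every continuation just revisits them. They are: 0 rangers + 0 poachers across (hand-cart back at the start); 0 rangers + 1 poacher across (hand-cart there); 0 rangers + 1 poacher across (hand-cart back at the start); 0 rangers + 2 poachers across (hand-cart there); 0 rangers + 2 poachers across (hand-cart back at the start); 0 rangers + 3 poachers across (hand-cart there); 0 rangers + 3 poachers across (hand-cart back at the start); 0 rangers + 4 poachers across (hand-cart there); 0 rangers + 4 poachers across (hand-cart back at the start); 0 rangers + 5 poachers across (hand-cart there); 0 rangers + 5 poachers across (hand-cart back at the start); 0 rangers + 6 poachers across (hand-cart there); 1 ranger + 1 poacher across (hand-cart there); 1 ranger + 1 poacher across (hand-cart back at the start); 2 rangers + 2 poachers across (hand-cart there). So no valid plan exists.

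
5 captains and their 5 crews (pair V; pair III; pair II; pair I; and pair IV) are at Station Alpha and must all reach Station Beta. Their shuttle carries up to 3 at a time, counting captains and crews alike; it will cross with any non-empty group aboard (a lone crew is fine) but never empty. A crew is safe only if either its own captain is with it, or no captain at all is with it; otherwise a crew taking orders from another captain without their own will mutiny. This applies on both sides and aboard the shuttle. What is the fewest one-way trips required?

Counting alone: each trip to Station Beta takes at most 3 across and each return brings at least 1 back, so after t trips out (and t−1 returns) at most 3t − (t−1) of the 10 are across; that first reaches 10 at t = 5, so at least 9 crossings are needed.
The safety rule pushes this higher. Following every safe sequence of crossings, the most of the 10 that can be at Station Beta as the shuttle arrives there on crossing 9 is 9 — never all 10.
So no plan with fewer than 11 crossings exists, and this one achieves 11:
1. captain V and crew V cross → Station Beta.
2. captain V crosses ← Station Alpha.
3. crew I, crew II, and crew III cross → Station Beta.
4. crew V crosses ← Station Alpha.
5. captain I, captain II, and captain III cross → Station Beta.
6. captain III and crew III cross ← Station Alpha.
7. captain III, captain IV, and captain V cross → Station Beta.
8. crew II crosses ← Station Alpha.
9. crew III and crew V cross → Station Beta.
10. crew V crosses ← Station Alpha.
11. crew II, crew IV, and crew V cross → Station Beta.

11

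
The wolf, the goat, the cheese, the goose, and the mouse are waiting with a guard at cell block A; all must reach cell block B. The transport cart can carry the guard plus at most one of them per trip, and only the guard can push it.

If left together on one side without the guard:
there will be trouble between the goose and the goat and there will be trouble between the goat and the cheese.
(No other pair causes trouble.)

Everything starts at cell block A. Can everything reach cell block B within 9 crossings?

Counting alone: the guard can take at most 1 across per trip to cell block B, so moving all 5 needs at least 5 loaded trips out, with a return between consecutive ones — at least 9 crossings.
The safety rule pushes this higher. Following every safe sequence of crossings, the most of the 5 that can be at cell block B as the transport cart arrives there on crossing 9 is 4 — never all 5.
So the move cannot be finished within 9 crossings. (The shortest complete plan takes 11:)
1. Guard goes to cell block B with the goat.
2. Guard goes back to cell block A alone.
3. Guard goes to cell block B with the wolf.
4. Guard goes back to cell block A alone.
5. Guard goes to cell block B with the cheese.
6. Guard goes back to cell block A with the goat.
7. Guard goes to cell block B with the goose.
8. Guard goes back to cell block A alone.
9. Guard goes to cell block B with the mouse.
10. Guard goes back to cell block A alone.
11. Guard goes to cell block B with the goat.

No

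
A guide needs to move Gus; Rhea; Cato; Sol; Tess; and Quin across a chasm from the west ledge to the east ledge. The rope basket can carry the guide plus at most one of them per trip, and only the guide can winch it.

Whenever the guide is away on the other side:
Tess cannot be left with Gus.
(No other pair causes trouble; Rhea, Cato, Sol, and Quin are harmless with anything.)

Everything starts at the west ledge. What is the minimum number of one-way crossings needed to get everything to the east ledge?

Counting alone: the guide can take at most 1 across per trip to the east ledge, so moving all 6 needs at least 6 loaded trips out, with a return between consecutive ones — at least 11 crossings.
The plan below uses exactly 11 crossings, so it is optimal:
1. Guide goes to the east ledge with Gus.
2. Guide goes back to the west ledge alone.
3. Guide goes to the east ledge with Rhea.
4. Guide goes back to the west ledge alone.
5. Guide goes to the east ledge with Cato.
6. Guide goes back to the west ledge alone.
7. Guide goes to the east ledge with Sol.
8. Guide goes back to the west ledge alone.
9. Guide goes to the east ledge with Quin.
10. Guide goes back to the west ledge alone.
11. Guide goes to the east ledge with Tess.

11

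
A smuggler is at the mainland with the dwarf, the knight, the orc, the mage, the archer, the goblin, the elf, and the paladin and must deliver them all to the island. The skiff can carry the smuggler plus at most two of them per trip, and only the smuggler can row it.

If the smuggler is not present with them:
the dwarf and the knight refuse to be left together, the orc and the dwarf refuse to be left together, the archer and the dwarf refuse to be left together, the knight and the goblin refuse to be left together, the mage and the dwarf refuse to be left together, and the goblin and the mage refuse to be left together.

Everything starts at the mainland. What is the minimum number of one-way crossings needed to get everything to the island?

Counting alone: the smuggler can take at most 2 across per trip to the island, so moving all 8 needs at least 4 loaded trips out, with a return between consecutive ones — at least 7 crossings.
The safety rule pushes this higher. Following every safe sequence of crossings, the most of the 8 that can be at the island as the skiff arrives there on crossing 7 is 7 — never all 8.
So no plan with fewer than 9 crossings exists, and this one achieves 9:
1. Smuggler goes to the island with the dwarf and the goblin.  [the mainland: the archer, the elf, the knight, the mage, the orc, the paladin | the island: the dwarf, the goblin]
2. Smuggler goes back to the mainland alone.  [the mainland: the archer, the elf, the knight, the mage, the orc, the paladin | the island: the dwarf, the goblin]
3. Smuggler goes to the island with the knight and the orc.  [the mainland: the archer, the elf, the mage, the paladin | the island: the dwarf, the goblin, the knight, the orc]
4. Smuggler goes back to the mainland with the dwarf and the goblin.  [the mainland: the archer, the dwarf, the elf, the goblin, the mage, the paladin | the island: the knight, the orc]
5. Smuggler goes to the island with the archer and the mage.  [the mainland: the dwarf, the elf, the goblin, the paladin | the island: the archer, the knight, the mage, the orc]
6. Smuggler goes back to the mainland alone.  [the mainland: the dwarf, the elf, the goblin, the paladin | the island: the archer, the knight, the mage, the orc]
7. Smuggler goes to the island with the elf and the paladin.  [the mainland: the dwarf, the goblin | the island: the archer, the elf, the knight, the mage, the orc, the paladin]
8. Smuggler goes back to the mainland alone.  [the mainland: the dwarf, the goblin | the island: the archer, the elf, the knight, the mage, the orc, the paladin]
9. Smuggler goes to the island with the dwarf and the goblin.  [the mainland: — | the island: the archer, the dwarf, the elf, the goblin, the knight, the mage, the orc, the paladin]

9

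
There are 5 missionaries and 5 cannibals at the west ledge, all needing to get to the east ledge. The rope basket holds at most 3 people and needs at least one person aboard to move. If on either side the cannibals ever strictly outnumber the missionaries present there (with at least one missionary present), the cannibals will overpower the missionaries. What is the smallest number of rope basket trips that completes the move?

Counting alone: each trip to the east ledge takes at most 3 across and each return brings at least 1 back, so after t trips out (and t−1 returns) at most 3t − (t−1) of the 10 are across; that first reaches 10 at t = 5, so at least 9 crossings are needed.
The safety rule pushes this higher. Following every safe sequence of crossings, the most of the 10 that can be at the east ledge as the rope basket arrives there on crossing 9 is 9 — never all 10.
So no plan with fewer than 11 crossings exists, and this one achieves 11:
1. 2 cannibals → the east ledge.  (the west ledge: 5M 3C; the east ledge: 0M 2C)
2. 1 cannibal ← the west ledge.  (the west ledge: 5M 4C; the east ledge: 0M 1C)
3. 3 cannibals → the east ledge.  (the west ledge: 5M 1C; the east ledge: 0M 4C)
4. 1 cannibal ← the west ledge.  (the west ledge: 5M 2C; the east ledge: 0M 3C)
5. 3 missionaries → the east ledge.  (the west ledge: 2M 2C; the east ledge: 3M 3C)
6. 1 missionary and 1 cannibal ← the west ledge.  (the west ledge: 3M 3C; the east ledge: 2M 2C)
7. 3 missionaries → the east ledge.  (the west ledge: 0M 3C; the east ledge: 5M 2C)
8. 1 cannibal ← the west ledge.  (the west ledge: 0M 4C; the east ledge: 5M 1C)
9. 2 cannibals → the east ledge.  (the west ledge: 0M 2C; the east ledge: 5M 3C)
10. 1 cannibal ← the west ledge.  (the west ledge: 0M 3C; the east ledge: 5M 2C)
11. 3 cannibals → the east ledge.  (the west ledge: 0M 0C; the east ledge: 5M 5C)

11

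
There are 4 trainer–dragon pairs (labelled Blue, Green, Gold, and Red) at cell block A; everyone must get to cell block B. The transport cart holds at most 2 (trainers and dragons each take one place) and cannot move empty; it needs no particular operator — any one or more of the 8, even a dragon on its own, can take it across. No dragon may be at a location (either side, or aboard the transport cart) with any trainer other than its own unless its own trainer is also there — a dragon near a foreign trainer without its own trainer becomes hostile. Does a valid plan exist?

No

Following every safe sequence of crossings from the start, the most of the 8 that can be at cell block B as the transport cart arrives there on crossings 1, 3, 5 is 2, 3, 4 respectively; the best ever achieved is 4 of 8.
From crossing 7 on, no configuration arises that was not already reachable earlier: only 44 distinct safe configurations (who is on which side, and where the transport cart is) can ever be reached, none of them has everyone across, and every continuation just revisits them. So no valid plan exists.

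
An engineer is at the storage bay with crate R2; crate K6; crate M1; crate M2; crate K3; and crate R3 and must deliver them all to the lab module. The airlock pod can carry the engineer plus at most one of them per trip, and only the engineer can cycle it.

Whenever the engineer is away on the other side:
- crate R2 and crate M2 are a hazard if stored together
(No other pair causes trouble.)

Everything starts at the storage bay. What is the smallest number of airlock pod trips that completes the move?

11

Counting alone: the engineer can take at most 1 across per trip to the lab module, so moving all 6 needs at least 6 loaded trips out, with a return between consecutive ones — at least 11 crossings.
The plan below uses exactly 11 crossings, so it is optimal:
1. Engineer goes to the lab module with crate R2.
2. Engineer goes back to the storage bay alone.
3. Engineer goes to the lab module with crate K6.
4. Engineer goes back to the storage bay alone.
5. Engineer goes to the lab module with crate M1.
6. Engineer goes back to the storage bay alone.
7. Engineer goes to the lab module with crate K3.
8. Engineer goes back to the storage bay alone.
9. Engineer goes to the lab module with crate R3.
10. Engineer goes back to the storage bay alone.
11. Engineer goes to the lab module with crate M2.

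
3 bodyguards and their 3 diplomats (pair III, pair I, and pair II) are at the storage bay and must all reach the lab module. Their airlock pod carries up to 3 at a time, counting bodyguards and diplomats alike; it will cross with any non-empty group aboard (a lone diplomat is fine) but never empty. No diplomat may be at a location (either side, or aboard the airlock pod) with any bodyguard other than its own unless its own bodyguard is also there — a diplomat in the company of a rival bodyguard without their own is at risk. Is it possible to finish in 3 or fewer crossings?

No

Counting alone: each trip to the lab module takes at most 3 across and each return brings at least 1 back, so after t trips out (and t−1 returns) at most 3t − (t−1) of the 6 are across; that first reaches 6 at t = 3, so at least 5 crossings are needed.
Since 3 < 5, 3 crossings cannot be enough. (The shortest complete plan in fact takes 5:)
1. bodyguard III and diplomat III cross → the lab module.
2. bodyguard III crosses ← the storage bay.
3. bodyguard I, bodyguard II, and bodyguard III cross → the lab module.
4. diplomat III crosses ← the storage bay.
5. diplomat I, diplomat II, and diplomat III cross → the lab module.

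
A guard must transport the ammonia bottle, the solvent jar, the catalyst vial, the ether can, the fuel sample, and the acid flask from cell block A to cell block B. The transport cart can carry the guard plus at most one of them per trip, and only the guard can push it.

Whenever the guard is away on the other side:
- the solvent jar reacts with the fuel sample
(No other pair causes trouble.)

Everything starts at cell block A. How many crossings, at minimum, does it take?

Counting alone: the guard can take at most 1 across per trip to cell block B, so moving all 6 needs at least 6 loaded trips out, with a return between consecutive ones — at least 11 crossings.
The plan below uses exactly 11 crossings, so it is optimal:
1. Guard goes to cell block B with the solvent jar.
2. Guard goes back to cell block A alone.
3. Guard goes to cell block B with the ammonia bottle.
4. Guard goes back to cell block A alone.
5. Guard goes to cell block B with the catalyst vial.
6. Guard goes back to cell block A alone.
7. Guard goes to cell block B with the ether can.
8. Guard goes back to cell block A alone.
9. Guard goes to cell block B with the acid flask.
10. Guard goes back to cell block A alone.
11. Guard goes to cell block B with the fuel sample.

11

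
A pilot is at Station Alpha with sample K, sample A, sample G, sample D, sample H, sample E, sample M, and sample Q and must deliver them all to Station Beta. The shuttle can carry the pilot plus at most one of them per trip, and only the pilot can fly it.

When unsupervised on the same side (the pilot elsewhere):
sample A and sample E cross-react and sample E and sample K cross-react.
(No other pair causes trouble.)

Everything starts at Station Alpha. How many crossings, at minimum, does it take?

Counting alone: the pilot can take at most 1 across per trip to Station Beta, so moving all 8 needs at least 8 loaded trips out, with a return between consecutive ones — at least 15 crossings.
The safety rule pushes this higher. Following every safe sequence of crossings, the most of the 8 that can be at Station Beta as the shuttle arrives there on crossing 15 is 7 — never all 8.
So no plan with fewer than 17 crossings exists, and this one achieves 17:
1. Pilot goes to Station Beta with sample E.  [Station Alpha: sample A, sample D, sample G, sample H, sample K, sample M, sample Q | Station Beta: sample E]
2. Pilot goes back to Station Alpha alone.  [Station Alpha: sample A, sample D, sample G, sample H, sample K, sample M, sample Q | Station Beta: sample E]
3. Pilot goes to Station Beta with sample K.  [Station Alpha: sample A, sample D, sample G, sample H, sample M, sample Q | Station Beta: sample E, sample K]
4. Pilot goes back to Station Alpha with sample E.  [Station Alpha: sample A, sample D, sample E, sample G, sample H, sample M, sample Q | Station Beta: sample K]
5. Pilot goes to Station Beta with sample A.  [Station Alpha: sample D, sample E, sample G, sample H, sample M, sample Q | Station Beta: sample A, sample K]
6. Pilot goes back to Station Alpha alone.  [Station Alpha: sample D, sample E, sample G, sample H, sample M, sample Q | Station Beta: sample A, sample K]
7. Pilot goes to Station Beta with sample G.  [Station Alpha: sample D, sample E, sample H, sample M, sample Q | Station Beta: sample A, sample G, sample K]
8. Pilot goes back to Station Alpha alone.  [Station Alpha: sample D, sample E, sample H, sample M, sample Q | Station Beta: sample A, sample G, sample K]
9. Pilot goes to Station Beta with sample D.  [Station Alpha: sample E, sample H, sample M, sample Q | Station Beta: sample A, sample D, sample G, sample K]
10. Pilot goes back to Station Alpha alone.  [Station Alpha: sample E, sample H, sample M, sample Q | Station Beta: sample A, sample D, sample G, sample K]
11. Pilot goes to Station Beta with sample H.  [Station Alpha: sample E, sample M, sample Q | Station Beta: sample A, sample D, sample G, sample H, sample K]
12. Pilot goes back to Station Alpha alone.  [Station Alpha: sample E, sample M, sample Q | Station Beta: sample A, sample D, sample G, sample H, sample K]
13. Pilot goes to Station Beta with sample M.  [Station Alpha: sample E, sample Q | Station Beta: sample A, sample D, sample G, sample H, sample K, sample M]
14. Pilot goes back to Station Alpha alone.  [Station Alpha: sample E, sample Q | Station Beta: sample A, sample D, sample G, sample H, sample K, sample M]
15. Pilot goes to Station Beta with sample Q.  [Station Alpha: sample E | Station Beta: sample A, sample D, sample G, sample H, sample K, sample M, sample Q]
16. Pilot goes back to Station Alpha alone.  [Station Alpha: sample E | Station Beta: sample A, sample D, sample G, sample H, sample K, sample M, sample Q]
17. Pilot goes to Station Beta with sample E.  [Station Alpha: — | Station Beta: sample A, sample D, sample E, sample G, sample H, sample K, sample M, sample Q]

17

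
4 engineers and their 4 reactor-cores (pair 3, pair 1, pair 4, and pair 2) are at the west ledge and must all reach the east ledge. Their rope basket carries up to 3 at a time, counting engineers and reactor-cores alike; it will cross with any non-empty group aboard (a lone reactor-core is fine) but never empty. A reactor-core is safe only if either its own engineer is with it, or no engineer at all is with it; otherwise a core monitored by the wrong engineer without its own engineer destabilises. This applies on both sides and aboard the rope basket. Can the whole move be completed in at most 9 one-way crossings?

Yes

Yes — this plan uses 9 crossings (≤ 9):
1. engineer 3 and reactor-core 3 cross → the east ledge.
2. engineer 3 crosses ← the west ledge.
3. engineer 1, engineer 3, and reactor-core 1 cross → the east ledge.
4. engineer 3 and reactor-core 3 cross ← the west ledge.
5. engineer 2, engineer 3, and engineer 4 cross → the east ledge.
6. reactor-core 1 crosses ← the west ledge.
7. reactor-core 1 and reactor-core 3 cross → the east ledge.
8. reactor-core 3 crosses ← the west ledge.
9. reactor-core 2, reactor-core 3, and reactor-core 4 cross → the east ledge.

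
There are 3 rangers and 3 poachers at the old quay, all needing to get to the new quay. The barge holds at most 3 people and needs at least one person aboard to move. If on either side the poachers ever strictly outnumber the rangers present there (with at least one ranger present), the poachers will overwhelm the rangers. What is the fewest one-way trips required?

5

Counting alone: each trip to the new quay takes at most 3 across and each return brings at least 1 back, so after t trips out (and t−1 returns) at most 3t − (t−1) of the 6 are across; that first reaches 6 at t = 3, so at least 5 crossings are needed.
The plan below uses exactly 5 crossings, so it is optimal:
1. 2 poachers → the new quay.  (the old quay: 3R 1P; the new quay: 0R 2P)
2. 1 poacher ← the old quay.  (the old quay: 3R 2P; the new quay: 0R 1P)
3. 3 rangers → the new quay.  (the old quay: 0R 2P; the new quay: 3R 1P)
4. 1 poacher ← the old quay.  (the old quay: 0R 3P; the new quay: 3R 0P)
5. 3 poachers → the new quay.  (the old quay: 0R 0P; the new quay: 3R 3P)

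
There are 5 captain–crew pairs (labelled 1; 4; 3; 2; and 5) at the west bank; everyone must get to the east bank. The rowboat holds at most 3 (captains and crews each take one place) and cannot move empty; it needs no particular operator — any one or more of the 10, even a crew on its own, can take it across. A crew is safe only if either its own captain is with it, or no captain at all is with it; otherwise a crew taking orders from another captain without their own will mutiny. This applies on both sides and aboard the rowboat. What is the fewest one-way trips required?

Counting alone: each trip to the east bank takes at most 3 across and each return brings at least 1 back, so after t trips out (and t−1 returns) at most 3t − (t−1) of the 10 are across; that first reaches 10 at t = 5, so at least 9 crossings are needed.
The safety rule pushes this higher. Following every safe sequence of crossings, the most of the 10 that can be at the east bank as the rowboat arrives there on crossing 9 is 9 — never all 10.
So no plan with fewer than 11 crossings exists, and this one achieves 11:
1. captain 1 and crew 1 cross → the east bank.
2. captain 1 crosses ← the west bank.
3. crew 2, crew 3, and crew 4 cross → the east bank.
4. crew 1 crosses ← the west bank.
5. captain 2, captain 3, and captain 4 cross → the east bank.
6. captain 4 and crew 4 cross ← the west bank.
7. captain 1, captain 4, and captain 5 cross → the east bank.
8. crew 3 crosses ← the west bank.
9. crew 1 and crew 4 cross → the east bank.
10. crew 1 crosses ← the west bank.
11. crew 1, crew 3, and crew 5 cross → the east bank.

11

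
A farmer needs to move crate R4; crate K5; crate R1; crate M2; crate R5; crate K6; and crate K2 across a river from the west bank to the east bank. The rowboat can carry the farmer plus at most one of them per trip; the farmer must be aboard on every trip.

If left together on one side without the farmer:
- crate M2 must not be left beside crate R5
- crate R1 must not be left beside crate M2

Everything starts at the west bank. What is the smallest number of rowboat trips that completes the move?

15

Counting alone: the farmer can take at most 1 across per trip to the east bank, so moving all 7 needs at least 7 loaded trips out, with a return between consecutive ones — at least 13 crossings.
The safety rule pushes this higher. Following every safe sequence of crossings, the most of the 7 that can be at the east bank as the rowboat arrives there on crossing 13 is 6 — never all 7.
So no plan with fewer than 15 crossings exists, and this one achieves 15:
1. Farmer goes to the east bank with crate M2.  [the west bank: crate K2, crate K5, crate K6, crate R1, crate R4, crate R5 | the east bank: crate M2]
2. Farmer goes back to the west bank alone.  [the west bank: crate K2, crate K5, crate K6, crate R1, crate R4, crate R5 | the east bank: crate M2]
3. Farmer goes to the east bank with crate R4.  [the west bank: crate K2, crate K5, crate K6, crate R1, crate R5 | the east bank: crate M2, crate R4]
4. Farmer goes back to the west bank alone.  [the west bank: crate K2, crate K5, crate K6, crate R1, crate R5 | the east bank: crate M2, crate R4]
5. Farmer goes to the east bank with crate K5.  [the west bank: crate K2, crate K6, crate R1, crate R5 | the east bank: crate K5, crate M2, crate R4]
6. Farmer goes back to the west bank alone.  [the west bank: crate K2, crate K6, crate R1, crate R5 | the east bank: crate K5, crate M2, crate R4]
7. Farmer goes to the east bank with crate R1.  [the west bank: crate K2, crate K6, crate R5 | the east bank: crate K5, crate M2, crate R1, crate R4]
8. Farmer goes back to the west bank with crate M2.  [the west bank: crate K2, crate K6, crate M2, crate R5 | the east bank: crate K5, crate R1, crate R4]
9. Farmer goes to the east bank with crate R5.  [the west bank: crate K2, crate K6, crate M2 | the east bank: crate K5, crate R1, crate R4, crate R5]
10. Farmer goes back to the west bank alone.  [the west bank: crate K2, crate K6, crate M2 | the east bank: crate K5, crate R1, crate R4, crate R5]
11. Farmer goes to the east bank with crate K6.  [the west bank: crate K2, crate M2 | the east bank: crate K5, crate K6, crate R1, crate R4, crate R5]
12. Farmer goes back to the west bank alone.  [the west bank: crate K2, crate M2 | the east bank: crate K5, crate K6, crate R1, crate R4, crate R5]
13. Farmer goes to the east bank with crate K2.  [the west bank: crate M2 | the east bank: crate K2, crate K5, crate K6, crate R1, crate R4, crate R5]
14. Farmer goes back to the west bank alone.  [the west bank: crate M2 | the east bank: crate K2, crate K5, crate K6, crate R1, crate R4, crate R5]
15. Farmer goes to the east bank with crate M2.  [the west bank: — | the east bank: crate K2, crate K5, crate K6, crate M2, crate R1, crate R4, crate R5]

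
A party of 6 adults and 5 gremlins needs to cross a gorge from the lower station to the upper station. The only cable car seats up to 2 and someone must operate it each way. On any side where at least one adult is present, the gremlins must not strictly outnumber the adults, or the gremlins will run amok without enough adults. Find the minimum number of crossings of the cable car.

Counting alone: each trip to the upper station takes at most 2 across and each return brings at least 1 back, so after t trips out (and t−1 returns) at most 2t − (t−1) of the 11 are across; that first reaches 11 at t = 10, so at least 19 crossings are needed.
The plan below uses exactly 19 crossings, so it is optimal:
1. 2 gremlins → the upper station.  (the lower station: 6A 3G; the upper station: 0A 2G)
2. 1 gremlin ← the lower station.  (the lower station: 6A 4G; the upper station: 0A 1G)
3. 2 gremlins → the upper station.  (the lower station: 6A 2G; the upper station: 0A 3G)
4. 1 gremlin ← the lower station.  (the lower station: 6A 3G; the upper station: 0A 2G)
5. 2 adults → the upper station.  (the lower station: 4A 3G; the upper station: 2A 2G)
6. 1 gremlin ← the lower station.  (the lower station: 4A 4G; the upper station: 2A 1G)
7. 1 adult and 1 gremlin → the upper station.  (the lower station: 3A 3G; the upper station: 3A 2G)
8. 1 adult ← the lower station.  (the lower station: 4A 3G; the upper station: 2A 2G)
9. 1 adult and 1 gremlin → the upper station.  (the lower station: 3A 2G; the upper station: 3A 3G)
10. 1 gremlin ← the lower station.  (the lower station: 3A 3G; the upper station: 3A 2G)
11. 1 adult and 1 gremlin → the upper station.  (the lower station: 2A 2G; the upper station: 4A 3G)
12. 1 adult ← the lower station.  (the lower station: 3A 2G; the upper station: 3A 3G)
13. 1 adult and 1 gremlin → the upper station.  (the lower station: 2A 1G; the upper station: 4A 4G)
14. 1 gremlin ← the lower station.  (the lower station: 2A 2G; the upper station: 4A 3G)
15. 1 adult and 1 gremlin → the upper station.  (the lower station: 1A 1G; the upper station: 5A 4G)
16. 1 adult ← the lower station.  (the lower station: 2A 1G; the upper station: 4A 4G)
17. 1 adult and 1 gremlin → the upper station.  (the lower station: 1A 0G; the upper station: 5A 5G)
18. 1 gremlin ← the lower station.  (the lower station: 1A 1G; the upper station: 5A 4G)
19. 1 adult and 1 gremlin → the upper station.  (the lower station: 0A 0G; the upper station: 6A 5G)

19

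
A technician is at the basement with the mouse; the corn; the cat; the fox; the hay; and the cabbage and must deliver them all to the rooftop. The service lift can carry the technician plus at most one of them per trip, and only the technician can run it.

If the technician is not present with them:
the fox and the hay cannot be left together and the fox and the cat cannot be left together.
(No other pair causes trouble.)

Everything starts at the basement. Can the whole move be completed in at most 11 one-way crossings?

No

Counting alone: the technician can take at most 1 across per trip to the rooftop, so moving all 6 needs at least 6 loaded trips out, with a return between consecutive ones — at least 11 crossings.
The safety rule pushes this higher. Following every safe sequence of crossings, the most of the 6 that can be at the rooftop as the service lift arrives there on crossing 11 is 5 — never all 6.
So the move cannot be finished within 11 crossings. (The shortest complete plan takes 13:)
1. Technician goes to the rooftop with the fox.
2. Technician goes back to the basement alone.
3. Technician goes to the rooftop with the mouse.
4. Technician goes back to the basement alone.
5. Technician goes to the rooftop with the corn.
6. Technician goes back to the basement alone.
7. Technician goes to the rooftop with the cat.
8. Technician goes back to the basement with the fox.
9. Technician goes to the rooftop with the hay.
10. Technician goes back to the basement alone.
11. Technician goes to the rooftop with the cabbage.
12. Technician goes back to the basement alone.
13. Technician goes to the rooftop with the fox.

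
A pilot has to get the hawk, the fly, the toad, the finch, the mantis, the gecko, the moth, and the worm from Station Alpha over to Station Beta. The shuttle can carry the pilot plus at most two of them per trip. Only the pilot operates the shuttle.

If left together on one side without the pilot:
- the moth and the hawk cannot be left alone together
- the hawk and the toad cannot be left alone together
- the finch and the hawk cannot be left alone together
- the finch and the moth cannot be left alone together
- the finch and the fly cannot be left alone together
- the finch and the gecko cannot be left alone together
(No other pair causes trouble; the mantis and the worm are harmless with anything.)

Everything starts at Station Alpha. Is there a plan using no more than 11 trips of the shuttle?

No

Counting alone: the pilot can take at most 2 across per trip to Station Beta, so moving all 8 needs at least 4 loaded trips out, with a return between consecutive ones — at least 7 crossings.
The safety rule pushes this higher. Following every safe sequence of crossings, the most of the 8 that can be at Station Beta as the shuttle arrives there on crossings 7, 9, 11 is 5, 6, 7 respectively — never all 8.
So the move cannot be finished within 11 crossings. (The shortest complete plan takes 13:)
1. Pilot goes to Station Beta with the finch and the hawk.
2. Pilot goes back to Station Alpha with the hawk.
3. Pilot goes to Station Beta with the fly and the hawk.
4. Pilot goes back to Station Alpha with the finch.
5. Pilot goes to Station Beta with the finch and the mantis.
6. Pilot goes back to Station Alpha with the finch.
7. Pilot goes to Station Beta with the finch and the gecko.
8. Pilot goes back to Station Alpha with the finch.
9. Pilot goes to Station Beta with the moth and the toad.
10. Pilot goes back to Station Alpha with the hawk.
11. Pilot goes to Station Beta with the hawk and the worm.
12. Pilot goes back to Station Alpha with the hawk.
13. Pilot goes to Station Beta with the finch and the hawk.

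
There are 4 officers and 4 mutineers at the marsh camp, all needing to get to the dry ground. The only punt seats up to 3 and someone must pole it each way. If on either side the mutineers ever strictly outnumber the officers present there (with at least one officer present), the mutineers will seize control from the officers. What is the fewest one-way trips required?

9

Counting alone: each trip to the dry ground takes at most 3 across and each return brings at least 1 back, so after t trips out (and t−1 returns) at most 3t − (t−1) of the 8 are across; that first reaches 8 at t = 4, so at least 7 crossings are needed.
The safety rule pushes this higher. Following every safe sequence of crossings, the most of the 8 that can be at the dry ground as the punt arrives there on crossing 7 is 7 — never all 8.
So no plan with fewer than 9 crossings exists, and this one achieves 9:
1. 2 mutineers → the dry ground.  (the marsh camp: 4O 2M; the dry ground: 0O 2M)
2. 1 mutineer ← the marsh camp.  (the marsh camp: 4O 3M; the dry ground: 0O 1M)
3. 3 mutineers → the dry ground.  (the marsh camp: 4O 0M; the dry ground: 0O 4M)
4. 1 mutineer ← the marsh camp.  (the marsh camp: 4O 1M; the dry ground: 0O 3M)
5. 3 officers → the dry ground.  (the marsh camp: 1O 1M; the dry ground: 3O 3M)
6. 1 officer and 1 mutineer ← the marsh camp.  (the marsh camp: 2O 2M; the dry ground: 2O 2M)
7. 2 officers → the dry ground.  (the marsh camp: 0O 2M; the dry ground: 4O 2M)
8. 1 mutineer ← the marsh camp.  (the marsh camp: 0O 3M; the dry ground: 4O 1M)
9. 3 mutineers → the dry ground.  (the marsh camp: 0O 0M; the dry ground: 4O 4M)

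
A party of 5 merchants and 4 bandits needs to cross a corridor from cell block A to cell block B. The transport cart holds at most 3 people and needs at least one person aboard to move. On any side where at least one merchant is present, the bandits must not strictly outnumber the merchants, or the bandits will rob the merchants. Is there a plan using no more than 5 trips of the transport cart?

Counting alone: each trip to cell block B takes at most 3 across and each return brings at least 1 back, so after t trips out (and t−1 returns) at most 3t − (t−1) of the 9 are across; that first reaches 9 at t = 4, so at least 7 crossings are needed.
Since 5 < 7, 5 crossings cannot be enough. (The shortest complete plan in fact takes 7:)
1. 3 bandits → cell block B.  (cell block A: 5M 1B; cell block B: 0M 3B)
2. 1 bandit ← cell block A.  (cell block A: 5M 2B; cell block B: 0M 2B)
3. 3 merchants → cell block B.  (cell block A: 2M 2B; cell block B: 3M 2B)
4. 1 merchant ← cell block A.  (cell block A: 3M 2B; cell block B: 2M 2B)
5. 2 merchants and 1 bandit → cell block B.  (cell block A: 1M 1B; cell block B: 4M 3B)
6. 1 merchant ← cell block A.  (cell block A: 2M 1B; cell block B: 3M 3B)
7. 2 merchants and 1 bandit → cell block B.  (cell block A: 0M 0B; cell block B: 5M 4B)

No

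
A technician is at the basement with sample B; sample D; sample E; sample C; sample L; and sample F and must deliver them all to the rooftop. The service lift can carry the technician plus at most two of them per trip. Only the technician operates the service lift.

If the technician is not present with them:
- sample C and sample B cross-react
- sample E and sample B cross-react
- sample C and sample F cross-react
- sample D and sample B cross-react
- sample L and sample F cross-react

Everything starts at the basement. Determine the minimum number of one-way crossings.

Counting alone: the technician can take at most 2 across per trip to the rooftop, so moving all 6 needs at least 3 loaded trips out, with a return between consecutive ones — at least 5 crossings.
The safety rule pushes this higher. Following every safe sequence of crossings, the most of the 6 that can be at the rooftop as the service lift arrives there on crossing 5 is 5 — never all 6.
So no plan with fewer than 7 crossings exists, and this one achieves 7:
1. Technician goes to the rooftop with sample B and sample F.
2. Technician goes back to the basement alone.
3. Technician goes to the rooftop with sample D and sample E.
4. Technician goes back to the basement with sample B.
5. Technician goes to the rooftop with sample C and sample L.
6. Technician goes back to the basement with sample F.
7. Technician goes to the rooftop with sample B and sample F.

7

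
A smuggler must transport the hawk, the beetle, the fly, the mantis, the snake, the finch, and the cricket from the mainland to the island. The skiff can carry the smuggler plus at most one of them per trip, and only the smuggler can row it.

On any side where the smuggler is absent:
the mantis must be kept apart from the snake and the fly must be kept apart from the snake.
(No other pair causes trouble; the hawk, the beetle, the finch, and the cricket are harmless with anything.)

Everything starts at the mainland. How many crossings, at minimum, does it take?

Counting alone: the smuggler can take at most 1 across per trip to the island, so moving all 7 needs at least 7 loaded trips out, with a return between consecutive ones — at least 13 crossings.
The safety rule pushes this higher. Following every safe sequence of crossings, the most of the 7 that can be at the island as the skiff arrives there on crossing 13 is 6 — never all 7.
So no plan with fewer than 15 crossings exists, and this one achieves 15:
1. Smuggler goes to the island with the snake.  [the mainland: the beetle, the cricket, the finch, the fly, the hawk, the mantis | the island: the snake]
2. Smuggler goes back to the mainland alone.  [the mainland: the beetle, the cricket, the finch, the fly, the hawk, the mantis | the island: the snake]
3. Smuggler goes to the island with the hawk.  [the mainland: the beetle, the cricket, the finch, the fly, the mantis | the island: the hawk, the snake]
4. Smuggler goes back to the mainland alone.  [the mainland: the beetle, the cricket, the finch, the fly, the mantis | the island: the hawk, the snake]
5. Smuggler goes to the island with the beetle.  [the mainland: the cricket, the finch, the fly, the mantis | the island: the beetle, the hawk, the snake]
6. Smuggler goes back to the mainland alone.  [the mainland: the cricket, the finch, the fly, the mantis | the island: the beetle, the hawk, the snake]
7. Smuggler goes to the island with the fly.  [the mainland: the cricket, the finch, the mantis | the island: the beetle, the fly, the hawk, the snake]
8. Smuggler goes back to the mainland with the snake.  [the mainland: the cricket, the finch, the mantis, the snake | the island: the beetle, the fly, the hawk]
9. Smuggler goes to the island with the mantis.  [the mainland: the cricket, the finch, the snake | the island: the beetle, the fly, the hawk, the mantis]
10. Smuggler goes back to the mainland alone.  [the mainland: the cricket, the finch, the snake | the island: the beetle, the fly, the hawk, the mantis]
11. Smuggler goes to the island with the finch.  [the mainland: the cricket, the snake | the island: the beetle, the finch, the fly, the hawk, the mantis]
12. Smuggler goes back to the mainland alone.  [the mainland: the cricket, the snake | the island: the beetle, the finch, the fly, the hawk, the mantis]
13. Smuggler goes to the island with the cricket.  [the mainland: the snake | the island: the beetle, the cricket, the finch, the fly, the hawk, the mantis]
14. Smuggler goes back to the mainland alone.  [the mainland: the snake | the island: the beetle, the cricket, the finch, the fly, the hawk, the mantis]
15. Smuggler goes to the island with the snake.  [the mainland: — | the island: the beetle, the cricket, the finch, the fly, the hawk, the mantis, the snake]

15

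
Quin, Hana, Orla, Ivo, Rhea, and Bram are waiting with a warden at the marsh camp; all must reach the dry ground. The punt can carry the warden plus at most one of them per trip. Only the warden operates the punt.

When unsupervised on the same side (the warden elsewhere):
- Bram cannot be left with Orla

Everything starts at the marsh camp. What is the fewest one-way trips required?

11

Counting alone: the warden can take at most 1 across per trip to the dry ground, so moving all 6 needs at least 6 loaded trips out, with a return between consecutive ones — at least 11 crossings.
The plan below uses exactly 11 crossings, so it is optimal:
1. Warden goes to the dry ground with Orla.
2. Warden goes back to the marsh camp alone.
3. Warden goes to the dry ground with Quin.
4. Warden goes back to the marsh camp alone.
5. Warden goes to the dry ground with Hana.
6. Warden goes back to the marsh camp alone.
7. Warden goes to the dry ground with Ivo.
8. Warden goes back to the marsh camp alone.
9. Warden goes to the dry ground with Rhea.
10. Warden goes back to the marsh camp alone.
11. Warden goes to the dry ground with Bram.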